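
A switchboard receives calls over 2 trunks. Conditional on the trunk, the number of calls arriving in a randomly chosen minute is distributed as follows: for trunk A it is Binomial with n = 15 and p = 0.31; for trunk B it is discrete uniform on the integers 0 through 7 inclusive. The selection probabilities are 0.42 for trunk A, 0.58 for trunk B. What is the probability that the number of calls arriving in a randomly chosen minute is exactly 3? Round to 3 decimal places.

0.139

Conditional on each trunk, P(X = 3): A: 0.157865; B: 0.125.
By total probability, P(X = 3) = 0.42·0.157865 + 0.58·0.125 = 0.138803.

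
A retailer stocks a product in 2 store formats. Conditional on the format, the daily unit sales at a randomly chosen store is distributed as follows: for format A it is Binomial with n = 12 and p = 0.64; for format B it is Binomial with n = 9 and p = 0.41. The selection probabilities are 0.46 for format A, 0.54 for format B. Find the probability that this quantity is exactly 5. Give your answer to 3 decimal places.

0.126

Conditional on each format, P(X = 5): A: 0.0666412; B: 0.176888.
By total probability, P(X = 5) = 0.46·0.0666412 + 0.54·0.176888 = 0.126174.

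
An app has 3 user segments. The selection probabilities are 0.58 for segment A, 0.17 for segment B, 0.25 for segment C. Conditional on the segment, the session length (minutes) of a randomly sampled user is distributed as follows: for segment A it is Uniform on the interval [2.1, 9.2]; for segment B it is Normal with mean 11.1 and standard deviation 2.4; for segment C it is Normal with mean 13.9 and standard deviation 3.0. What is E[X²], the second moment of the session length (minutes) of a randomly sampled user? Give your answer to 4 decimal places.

For each component E[X²] = Var + (mean)², giving A: 36.1233; B: 128.97; C: 202.21.
Overall E[X²] = 0.58·36.1233 + 0.17·128.97 + 0.25·202.21 = 93.4289.

93.4289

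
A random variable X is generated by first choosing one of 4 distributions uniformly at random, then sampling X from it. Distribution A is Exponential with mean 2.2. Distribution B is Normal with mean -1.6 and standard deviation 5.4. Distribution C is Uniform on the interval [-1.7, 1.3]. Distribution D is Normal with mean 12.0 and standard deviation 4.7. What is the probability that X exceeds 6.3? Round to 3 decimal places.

Conditional on each component, P(X > 6.3): A: 0.0570609; B: 0.0717388; C: 0; D: 0.88739.
By total probability, P(X > 6.3) = 0.25·0.0570609 + 0.25·0.0717388 + 0.25·0 + 0.25·0.88739 = 0.254047.

0.254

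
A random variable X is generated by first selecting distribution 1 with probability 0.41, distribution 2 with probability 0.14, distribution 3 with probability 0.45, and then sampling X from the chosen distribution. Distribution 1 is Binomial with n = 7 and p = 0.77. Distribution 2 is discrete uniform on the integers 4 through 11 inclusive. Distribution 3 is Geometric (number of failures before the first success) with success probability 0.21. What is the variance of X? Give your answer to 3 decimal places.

10.929

Per component, 1: μ=5.39, E[X²]=30.2918; 2: μ=7.5, E[X²]=61.5; 3: μ=3.7619, E[X²]=32.0658.
E[X] = 0.41·5.39 + 0.14·7.5 + 0.45·3.7619 = 4.95276.
E[X²] = 0.41·30.2918 + 0.14·61.5 + 0.45·32.0658 = 35.4592.
Var(X) = E[X²] − (E[X])² = 35.4592 − 24.5298 = 10.9294.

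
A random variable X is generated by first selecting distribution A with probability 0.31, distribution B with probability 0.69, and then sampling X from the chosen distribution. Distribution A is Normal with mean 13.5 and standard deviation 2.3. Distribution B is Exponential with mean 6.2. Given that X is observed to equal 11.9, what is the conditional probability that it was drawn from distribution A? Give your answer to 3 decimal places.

Likelihoods f(11.9 | ·): A: 0.136175; B: 0.0236615.
Posterior ∝ prior × likelihood. Numerator for A: 0.31·0.136175 = 0.0422143.
Normalizing constant: 0.31·0.136175 + 0.69·0.0236615 = 0.0585408.
P(A | observation) = 0.0422143 / 0.0585408 = 0.721109.

0.721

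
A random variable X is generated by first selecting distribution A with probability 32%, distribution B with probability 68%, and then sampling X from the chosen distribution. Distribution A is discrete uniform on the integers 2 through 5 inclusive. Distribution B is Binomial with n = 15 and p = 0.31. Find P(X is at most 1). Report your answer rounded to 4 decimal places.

Conditional on each component, P(X ≤ 1): A: 0; B: 0.0296093.
By total probability, P(X ≤ 1) = 0.32·0 + 0.68·0.0296093 = 0.0201343.

0.0201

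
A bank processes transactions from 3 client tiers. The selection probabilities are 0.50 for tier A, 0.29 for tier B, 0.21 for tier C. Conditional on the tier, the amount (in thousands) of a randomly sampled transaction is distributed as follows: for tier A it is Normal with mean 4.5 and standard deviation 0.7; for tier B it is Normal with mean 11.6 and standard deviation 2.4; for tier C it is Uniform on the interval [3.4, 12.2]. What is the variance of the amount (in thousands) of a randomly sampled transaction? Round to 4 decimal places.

12.6029

Per component, A: μ=4.5, E[X²]=20.74; B: μ=11.6, E[X²]=140.32; C: μ=7.8, E[X²]=67.2933.
E[X] = 0.5·4.5 + 0.29·11.6 + 0.21·7.8 = 7.252.
E[X²] = 0.5·20.74 + 0.29·140.32 + 0.21·67.2933 = 65.1944.
Var(X) = E[X²] − (E[X])² = 65.1944 − 52.5915 = 12.6029.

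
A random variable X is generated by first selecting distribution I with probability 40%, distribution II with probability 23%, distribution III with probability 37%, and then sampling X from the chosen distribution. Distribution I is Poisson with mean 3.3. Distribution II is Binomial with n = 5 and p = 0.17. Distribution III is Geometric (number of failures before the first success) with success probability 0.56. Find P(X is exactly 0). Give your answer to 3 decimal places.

Conditional on each component, P(X = 0): I: 0.0368832; II: 0.393904; III: 0.56.
By total probability, P(X = 0) = 0.4·0.0368832 + 0.23·0.393904 + 0.37·0.56 = 0.312551.

0.313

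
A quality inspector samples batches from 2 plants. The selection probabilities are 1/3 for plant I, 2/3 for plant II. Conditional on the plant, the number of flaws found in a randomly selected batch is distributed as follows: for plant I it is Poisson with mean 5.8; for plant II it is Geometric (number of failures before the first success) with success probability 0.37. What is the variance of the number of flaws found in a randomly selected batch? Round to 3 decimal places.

8.732

Per component, I: μ=5.8, E[X²]=39.44; II: μ=1.7027, E[X²]=7.5011.
E[X] = 0.333333·5.8 + 0.666667·1.7027 = 3.06847.
E[X²] = 0.333333·39.44 + 0.666667·7.5011 = 18.1474.
Var(X) = E[X²] − (E[X])² = 18.1474 − 9.4155 = 8.7319.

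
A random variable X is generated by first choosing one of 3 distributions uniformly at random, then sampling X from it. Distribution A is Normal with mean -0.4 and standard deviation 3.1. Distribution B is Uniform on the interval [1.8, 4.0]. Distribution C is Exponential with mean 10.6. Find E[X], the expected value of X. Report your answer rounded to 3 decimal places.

4.367

Component means — A: -0.4; B: 2.9; C: 10.6.
E[X] = 0.333333·-0.4 + 0.333333·2.9 + 0.333333·10.6 = 4.36667.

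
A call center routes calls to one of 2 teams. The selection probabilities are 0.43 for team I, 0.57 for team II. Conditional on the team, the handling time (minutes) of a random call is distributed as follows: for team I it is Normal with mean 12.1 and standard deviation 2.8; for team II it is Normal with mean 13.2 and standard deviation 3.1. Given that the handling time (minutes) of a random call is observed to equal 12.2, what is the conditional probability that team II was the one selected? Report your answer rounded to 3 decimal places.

Likelihoods f(12.2 | ·): I: 0.142389; II: 0.122167.
Posterior ∝ prior × likelihood. Numerator for II: 0.57·0.122167 = 0.0696349.
Normalizing constant: 0.43·0.142389 + 0.57·0.122167 = 0.130862.
P(II | observation) = 0.0696349 / 0.130862 = 0.532125.

0.532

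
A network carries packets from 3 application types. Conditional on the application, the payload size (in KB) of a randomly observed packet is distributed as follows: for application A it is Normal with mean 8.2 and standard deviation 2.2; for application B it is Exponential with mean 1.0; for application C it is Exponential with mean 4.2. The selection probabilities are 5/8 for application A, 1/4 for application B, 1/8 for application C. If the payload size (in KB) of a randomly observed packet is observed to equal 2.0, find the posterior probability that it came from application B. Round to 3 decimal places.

0.621

Likelihoods f(2.0 | ·): A: 0.00341878; B: 0.135335; C: 0.147892.
Posterior ∝ prior × likelihood. Numerator for B: 0.25·0.135335 = 0.0338338.
Normalizing constant: 0.625·0.00341878 + 0.25·0.135335 + 0.125·0.147892 = 0.054457.
P(B | observation) = 0.0338338 / 0.054457 = 0.621294.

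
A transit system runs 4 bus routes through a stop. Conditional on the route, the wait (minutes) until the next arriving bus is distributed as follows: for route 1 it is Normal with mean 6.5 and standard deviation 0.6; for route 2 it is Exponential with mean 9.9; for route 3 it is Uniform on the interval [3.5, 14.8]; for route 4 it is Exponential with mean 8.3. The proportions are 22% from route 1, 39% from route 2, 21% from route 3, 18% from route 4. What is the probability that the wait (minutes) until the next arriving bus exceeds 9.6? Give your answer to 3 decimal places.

0.301

Conditional on each route, P(X > 9.6): 1: 1.19153e-07; 2: 0.379198; 3: 0.460177; 4: 0.314546.
By total probability, P(X > 9.6) = 0.22·1.19153e-07 + 0.39·0.379198 + 0.21·0.460177 + 0.18·0.314546 = 0.301143.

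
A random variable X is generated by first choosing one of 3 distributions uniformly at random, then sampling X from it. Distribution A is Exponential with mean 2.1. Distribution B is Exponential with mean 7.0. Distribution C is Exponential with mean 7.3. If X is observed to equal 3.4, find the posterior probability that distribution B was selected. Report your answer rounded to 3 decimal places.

Likelihoods f(3.4 | ·): A: 0.0943273; B: 0.0878939; C: 0.0859811.
Posterior ∝ prior × likelihood. Numerator for B: 0.333333·0.0878939 = 0.029298.
Normalizing constant: 0.333333·0.0943273 + 0.333333·0.0878939 + 0.333333·0.0859811 = 0.0894008.
P(B | observation) = 0.029298 / 0.0894008 = 0.327715.

0.328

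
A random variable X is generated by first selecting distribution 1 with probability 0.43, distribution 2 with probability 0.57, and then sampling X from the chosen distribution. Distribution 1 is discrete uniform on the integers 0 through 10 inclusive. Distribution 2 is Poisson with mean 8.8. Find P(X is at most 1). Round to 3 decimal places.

Conditional on each component, P(X ≤ 1): 1: 0.181818; 2: 0.00147718.
By total probability, P(X ≤ 1) = 0.43·0.181818 + 0.57·0.00147718 = 0.0790238.

0.079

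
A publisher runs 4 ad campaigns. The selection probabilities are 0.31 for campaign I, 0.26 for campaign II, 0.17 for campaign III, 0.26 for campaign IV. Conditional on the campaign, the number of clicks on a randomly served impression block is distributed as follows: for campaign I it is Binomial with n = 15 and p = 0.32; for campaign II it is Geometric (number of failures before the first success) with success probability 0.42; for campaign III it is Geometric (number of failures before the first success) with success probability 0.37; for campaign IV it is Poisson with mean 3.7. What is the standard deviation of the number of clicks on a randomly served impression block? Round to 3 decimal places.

Per component, I: μ=4.8, E[X²]=26.304; II: μ=1.38095, E[X²]=5.19501; III: μ=1.7027, E[X²]=7.5011; IV: μ=3.7, E[X²]=17.39.
E[X] = 0.31·4.8 + 0.26·1.38095 + 0.17·1.7027 + 0.26·3.7 = 3.09851.
E[X²] = 0.31·26.304 + 0.26·5.19501 + 0.17·7.5011 + 0.26·17.39 = 15.3015.
Var(X) = E[X²] − (E[X])² = 15.3015 − 9.60075 = 5.70078.
SD(X) = √5.70078 = 2.38763.

2.388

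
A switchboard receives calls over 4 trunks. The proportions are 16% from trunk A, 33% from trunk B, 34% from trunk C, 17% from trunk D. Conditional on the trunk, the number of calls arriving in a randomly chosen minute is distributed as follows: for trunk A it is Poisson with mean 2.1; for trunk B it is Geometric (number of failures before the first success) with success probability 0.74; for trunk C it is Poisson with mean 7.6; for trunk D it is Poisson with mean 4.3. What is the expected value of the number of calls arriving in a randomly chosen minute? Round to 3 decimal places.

3.767

Component means — A: 2.1; B: 0.351351; C: 7.6; D: 4.3.
E[X] = 0.16·2.1 + 0.33·0.351351 + 0.34·7.6 + 0.17·4.3 = 3.76695.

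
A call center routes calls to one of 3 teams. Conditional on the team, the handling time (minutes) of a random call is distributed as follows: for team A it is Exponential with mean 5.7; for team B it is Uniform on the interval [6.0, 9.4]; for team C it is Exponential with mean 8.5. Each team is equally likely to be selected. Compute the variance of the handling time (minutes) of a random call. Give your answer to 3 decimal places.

36.621

Per component, A: μ=5.7, E[X²]=64.98; B: μ=7.7, E[X²]=60.2533; C: μ=8.5, E[X²]=144.5.
E[X] = 0.333333·5.7 + 0.333333·7.7 + 0.333333·8.5 = 7.3.
E[X²] = 0.333333·64.98 + 0.333333·60.2533 + 0.333333·144.5 = 89.9111.
Var(X) = E[X²] − (E[X])² = 89.9111 − 53.29 = 36.6211.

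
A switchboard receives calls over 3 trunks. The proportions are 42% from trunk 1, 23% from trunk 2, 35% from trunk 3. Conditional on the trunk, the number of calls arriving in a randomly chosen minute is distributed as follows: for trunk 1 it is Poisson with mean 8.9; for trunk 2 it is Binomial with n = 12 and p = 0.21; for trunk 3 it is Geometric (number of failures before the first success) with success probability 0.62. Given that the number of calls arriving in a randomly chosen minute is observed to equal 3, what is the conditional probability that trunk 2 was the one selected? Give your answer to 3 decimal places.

0.751

Likelihoods P(X=3 | ·): 1: 0.016025; 2: 0.244188; 3: 0.0340206.
Posterior ∝ prior × likelihood. Numerator for 2: 0.23·0.244188 = 0.0561632.
Normalizing constant: 0.42·0.016025 + 0.23·0.244188 + 0.35·0.0340206 = 0.074801.
P(2 | observation) = 0.0561632 / 0.074801 = 0.750836.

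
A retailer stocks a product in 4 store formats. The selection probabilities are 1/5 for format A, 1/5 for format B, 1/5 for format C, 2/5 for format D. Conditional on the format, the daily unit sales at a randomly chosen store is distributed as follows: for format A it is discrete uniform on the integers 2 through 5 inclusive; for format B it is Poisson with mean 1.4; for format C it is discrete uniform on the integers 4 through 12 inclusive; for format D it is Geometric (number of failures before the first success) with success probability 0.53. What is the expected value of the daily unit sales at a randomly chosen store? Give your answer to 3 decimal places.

2.935

Component means — A: 3.5; B: 1.4; C: 8; D: 0.886792.
E[X] = 0.2·3.5 + 0.2·1.4 + 0.2·8 + 0.4·0.886792 = 2.93472.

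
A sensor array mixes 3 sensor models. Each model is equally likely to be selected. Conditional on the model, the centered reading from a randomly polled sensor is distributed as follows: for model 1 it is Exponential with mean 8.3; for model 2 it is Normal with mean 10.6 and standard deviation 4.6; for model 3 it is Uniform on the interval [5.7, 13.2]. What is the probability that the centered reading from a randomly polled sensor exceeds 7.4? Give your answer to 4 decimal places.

0.6467

Conditional on each model, P(X > 7.4): 1: 0.410013; 2: 0.756677; 3: 0.773333.
By total probability, P(X > 7.4) = 0.333333·0.410013 + 0.333333·0.756677 + 0.333333·0.773333 = 0.646674.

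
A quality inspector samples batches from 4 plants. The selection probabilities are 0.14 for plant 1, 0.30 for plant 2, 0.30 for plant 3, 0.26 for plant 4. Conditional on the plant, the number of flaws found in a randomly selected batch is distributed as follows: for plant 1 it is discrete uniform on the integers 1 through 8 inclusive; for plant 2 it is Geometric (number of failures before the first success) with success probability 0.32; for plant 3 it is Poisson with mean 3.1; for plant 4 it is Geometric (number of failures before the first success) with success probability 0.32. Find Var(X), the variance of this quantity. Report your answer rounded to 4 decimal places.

Per component, 1: μ=4.5, E[X²]=25.5; 2: μ=2.125, E[X²]=11.1562; 3: μ=3.1, E[X²]=12.71; 4: μ=2.125, E[X²]=11.1562.
E[X] = 0.14·4.5 + 0.3·2.125 + 0.3·3.1 + 0.26·2.125 = 2.75.
E[X²] = 0.14·25.5 + 0.3·11.1562 + 0.3·12.71 + 0.26·11.1562 = 13.6305.
Var(X) = E[X²] − (E[X])² = 13.6305 − 7.5625 = 6.068.

6.0680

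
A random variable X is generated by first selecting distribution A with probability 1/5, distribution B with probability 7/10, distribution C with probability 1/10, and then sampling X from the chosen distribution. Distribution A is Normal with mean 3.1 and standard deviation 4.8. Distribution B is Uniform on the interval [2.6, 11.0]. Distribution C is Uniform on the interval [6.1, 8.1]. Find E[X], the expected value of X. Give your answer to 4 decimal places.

6.0900

Component means — A: 3.1; B: 6.8; C: 7.1.
E[X] = 0.2·3.1 + 0.7·6.8 + 0.1·7.1 = 6.09.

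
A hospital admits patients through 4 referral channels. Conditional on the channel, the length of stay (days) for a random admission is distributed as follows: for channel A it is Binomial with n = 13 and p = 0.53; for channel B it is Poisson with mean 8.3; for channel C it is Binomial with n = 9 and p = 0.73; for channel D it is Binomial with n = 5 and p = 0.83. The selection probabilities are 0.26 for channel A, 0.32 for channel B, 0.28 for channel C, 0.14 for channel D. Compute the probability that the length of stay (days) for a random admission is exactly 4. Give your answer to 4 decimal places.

Conditional on each channel, P(X = 4): A: 0.0631379; B: 0.0491425; C: 0.0513429; D: 0.403396.
By total probability, P(X = 4) = 0.26·0.0631379 + 0.32·0.0491425 + 0.28·0.0513429 + 0.14·0.403396 = 0.102993.

0.1030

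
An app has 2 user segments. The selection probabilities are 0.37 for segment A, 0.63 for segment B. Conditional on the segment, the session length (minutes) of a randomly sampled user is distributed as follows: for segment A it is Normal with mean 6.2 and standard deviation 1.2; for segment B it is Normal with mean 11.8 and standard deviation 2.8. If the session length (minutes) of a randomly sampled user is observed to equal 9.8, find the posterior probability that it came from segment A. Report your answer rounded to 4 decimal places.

0.0193

Likelihoods f(9.8 | ·): A: 0.00369321; B: 0.110398.
Posterior ∝ prior × likelihood. Numerator for A: 0.37·0.00369321 = 0.00136649.
Normalizing constant: 0.37·0.00369321 + 0.63·0.110398 = 0.0709175.
P(A | observation) = 0.00136649 / 0.0709175 = 0.0192687.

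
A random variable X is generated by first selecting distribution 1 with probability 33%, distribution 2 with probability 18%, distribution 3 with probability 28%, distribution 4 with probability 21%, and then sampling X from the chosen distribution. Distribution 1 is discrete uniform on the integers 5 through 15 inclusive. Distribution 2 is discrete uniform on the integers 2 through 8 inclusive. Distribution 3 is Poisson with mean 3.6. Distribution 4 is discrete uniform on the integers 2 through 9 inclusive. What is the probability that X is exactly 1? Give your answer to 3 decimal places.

0.028

Conditional on each component, P(X = 1): 1: 0; 2: 0; 3: 0.0983654; 4: 0.
By total probability, P(X = 1) = 0.33·0 + 0.18·0 + 0.28·0.0983654 + 0.21·0 = 0.0275423.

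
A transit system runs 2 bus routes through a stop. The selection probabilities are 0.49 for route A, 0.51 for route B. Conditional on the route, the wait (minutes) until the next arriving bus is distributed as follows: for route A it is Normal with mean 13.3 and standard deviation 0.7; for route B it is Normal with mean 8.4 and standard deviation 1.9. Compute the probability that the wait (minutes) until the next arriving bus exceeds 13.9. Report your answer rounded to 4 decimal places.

0.0969

Conditional on each route, P(X > 13.9): A: 0.195683; B: 0.00189738.
By total probability, P(X > 13.9) = 0.49·0.195683 + 0.51·0.00189738 = 0.0968523.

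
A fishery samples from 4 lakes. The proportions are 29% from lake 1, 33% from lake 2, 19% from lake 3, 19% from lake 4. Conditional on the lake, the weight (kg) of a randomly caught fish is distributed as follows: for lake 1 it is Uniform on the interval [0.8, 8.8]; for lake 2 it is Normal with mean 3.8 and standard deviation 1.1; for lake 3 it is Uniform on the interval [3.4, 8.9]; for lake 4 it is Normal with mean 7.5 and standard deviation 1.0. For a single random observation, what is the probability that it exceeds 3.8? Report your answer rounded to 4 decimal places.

Conditional on each lake, P(X > 3.8): 1: 0.625; 2: 0.5; 3: 0.927273; 4: 0.999892.
By total probability, P(X > 3.8) = 0.29·0.625 + 0.33·0.5 + 0.19·0.927273 + 0.19·0.999892 = 0.712411.

0.7124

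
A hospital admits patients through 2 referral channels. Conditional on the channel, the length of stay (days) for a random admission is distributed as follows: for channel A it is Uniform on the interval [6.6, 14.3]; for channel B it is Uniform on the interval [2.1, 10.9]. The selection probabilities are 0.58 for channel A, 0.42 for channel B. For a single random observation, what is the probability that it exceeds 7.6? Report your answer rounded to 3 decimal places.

Conditional on each channel, P(X > 7.6): A: 0.87013; B: 0.375.
By total probability, P(X > 7.6) = 0.58·0.87013 + 0.42·0.375 = 0.662175.

0.662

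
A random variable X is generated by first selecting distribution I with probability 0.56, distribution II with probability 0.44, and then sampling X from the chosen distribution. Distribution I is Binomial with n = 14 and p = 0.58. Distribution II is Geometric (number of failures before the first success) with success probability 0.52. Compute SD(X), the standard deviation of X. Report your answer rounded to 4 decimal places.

3.9311

Per component, I: μ=8.12, E[X²]=69.3448; II: μ=0.923077, E[X²]=2.62722.
E[X] = 0.56·8.12 + 0.44·0.923077 = 4.95335.
E[X²] = 0.56·69.3448 + 0.44·2.62722 = 39.9891.
Var(X) = E[X²] − (E[X])² = 39.9891 − 24.5357 = 15.4534.
SD(X) = √15.4534 = 3.93107.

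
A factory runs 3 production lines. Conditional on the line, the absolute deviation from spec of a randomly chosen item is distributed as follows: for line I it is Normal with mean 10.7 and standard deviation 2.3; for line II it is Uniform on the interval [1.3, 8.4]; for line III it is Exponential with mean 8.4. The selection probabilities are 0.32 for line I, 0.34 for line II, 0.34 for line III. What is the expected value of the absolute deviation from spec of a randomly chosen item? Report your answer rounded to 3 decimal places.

7.929

Component means — I: 10.7; II: 4.85; III: 8.4.
E[X] = 0.32·10.7 + 0.34·4.85 + 0.34·8.4 = 7.929.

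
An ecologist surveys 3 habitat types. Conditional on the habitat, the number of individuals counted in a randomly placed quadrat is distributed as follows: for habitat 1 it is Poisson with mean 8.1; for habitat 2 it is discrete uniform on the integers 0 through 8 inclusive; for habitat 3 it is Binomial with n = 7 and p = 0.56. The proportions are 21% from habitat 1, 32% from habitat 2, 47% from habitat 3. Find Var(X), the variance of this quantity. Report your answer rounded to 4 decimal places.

Per component, 1: μ=8.1, E[X²]=73.71; 2: μ=4, E[X²]=22.6667; 3: μ=3.92, E[X²]=17.0912.
E[X] = 0.21·8.1 + 0.32·4 + 0.47·3.92 = 4.8234.
E[X²] = 0.21·73.71 + 0.32·22.6667 + 0.47·17.0912 = 30.7653.
Var(X) = E[X²] − (E[X])² = 30.7653 − 23.2652 = 7.50011.

7.5001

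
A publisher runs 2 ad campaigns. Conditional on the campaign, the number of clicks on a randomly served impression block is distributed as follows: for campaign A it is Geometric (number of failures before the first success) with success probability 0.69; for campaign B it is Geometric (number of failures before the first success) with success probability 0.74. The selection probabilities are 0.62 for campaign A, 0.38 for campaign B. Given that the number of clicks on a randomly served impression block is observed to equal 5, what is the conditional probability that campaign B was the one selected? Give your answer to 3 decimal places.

0.214

Likelihoods P(X=5 | ·): A: 0.00197541; B: 0.000879222.
Posterior ∝ prior × likelihood. Numerator for B: 0.38·0.000879222 = 0.000334104.
Normalizing constant: 0.62·0.00197541 + 0.38·0.000879222 = 0.00155886.
P(B | observation) = 0.000334104 / 0.00155886 = 0.214326.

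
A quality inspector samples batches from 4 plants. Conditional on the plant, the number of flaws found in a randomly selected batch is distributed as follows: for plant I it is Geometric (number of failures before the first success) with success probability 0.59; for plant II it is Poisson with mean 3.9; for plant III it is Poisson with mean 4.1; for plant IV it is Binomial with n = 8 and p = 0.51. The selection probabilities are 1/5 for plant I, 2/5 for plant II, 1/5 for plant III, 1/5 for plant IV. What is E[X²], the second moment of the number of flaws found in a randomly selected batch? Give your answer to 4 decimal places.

For each component E[X²] = Var + (mean)², giving I: 1.66073; II: 19.11; III: 20.91; IV: 18.6456.
Overall E[X²] = 0.2·1.66073 + 0.4·19.11 + 0.2·20.91 + 0.2·18.6456 = 15.8873.

15.8873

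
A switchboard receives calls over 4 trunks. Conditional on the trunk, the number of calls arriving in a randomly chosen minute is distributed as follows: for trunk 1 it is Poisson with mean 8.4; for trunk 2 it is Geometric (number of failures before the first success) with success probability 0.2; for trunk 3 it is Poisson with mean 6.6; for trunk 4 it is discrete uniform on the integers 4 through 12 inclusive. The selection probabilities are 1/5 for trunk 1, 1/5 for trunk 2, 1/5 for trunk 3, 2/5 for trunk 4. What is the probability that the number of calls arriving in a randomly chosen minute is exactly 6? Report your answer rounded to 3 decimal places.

Conditional on each trunk, P(X = 6): 1: 0.109716; 2: 0.0524288; 3: 0.156166; 4: 0.111111.
By total probability, P(X = 6) = 0.2·0.109716 + 0.2·0.0524288 + 0.2·0.156166 + 0.4·0.111111 = 0.108107.

0.108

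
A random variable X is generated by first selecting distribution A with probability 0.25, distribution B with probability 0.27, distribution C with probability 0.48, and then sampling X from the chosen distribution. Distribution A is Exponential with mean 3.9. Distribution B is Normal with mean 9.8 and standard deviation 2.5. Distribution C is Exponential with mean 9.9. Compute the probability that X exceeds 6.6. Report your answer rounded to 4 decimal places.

Conditional on each component, P(X > 6.6): A: 0.184094; B: 0.899727; C: 0.513417.
By total probability, P(X > 6.6) = 0.25·0.184094 + 0.27·0.899727 + 0.48·0.513417 = 0.53539.

0.5354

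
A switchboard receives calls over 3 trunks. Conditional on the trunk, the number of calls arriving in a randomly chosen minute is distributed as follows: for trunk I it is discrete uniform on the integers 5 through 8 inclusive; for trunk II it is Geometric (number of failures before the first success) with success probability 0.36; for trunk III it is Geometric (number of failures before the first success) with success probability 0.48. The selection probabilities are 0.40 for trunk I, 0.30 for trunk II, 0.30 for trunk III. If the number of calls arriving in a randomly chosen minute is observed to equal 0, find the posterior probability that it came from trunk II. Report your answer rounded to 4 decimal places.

Likelihoods P(X=0 | ·): I: 0; II: 0.36; III: 0.48.
Posterior ∝ prior × likelihood. Numerator for II: 0.3·0.36 = 0.108.
Normalizing constant: 0.4·0 + 0.3·0.36 + 0.3·0.48 = 0.252.
P(II | observation) = 0.108 / 0.252 = 0.428571.

0.4286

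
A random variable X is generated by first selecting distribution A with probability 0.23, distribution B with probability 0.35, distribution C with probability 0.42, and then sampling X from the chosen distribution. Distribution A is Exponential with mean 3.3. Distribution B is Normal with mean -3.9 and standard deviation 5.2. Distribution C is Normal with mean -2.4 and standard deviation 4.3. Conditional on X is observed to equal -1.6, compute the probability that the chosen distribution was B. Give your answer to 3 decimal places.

Likelihoods f(-1.6 | ·): A: 0; B: 0.0695705; C: 0.0911854.
Posterior ∝ prior × likelihood. Numerator for B: 0.35·0.0695705 = 0.0243497.
Normalizing constant: 0.23·0 + 0.35·0.0695705 + 0.42·0.0911854 = 0.0626475.
P(B | observation) = 0.0243497 / 0.0626475 = 0.388677.

0.389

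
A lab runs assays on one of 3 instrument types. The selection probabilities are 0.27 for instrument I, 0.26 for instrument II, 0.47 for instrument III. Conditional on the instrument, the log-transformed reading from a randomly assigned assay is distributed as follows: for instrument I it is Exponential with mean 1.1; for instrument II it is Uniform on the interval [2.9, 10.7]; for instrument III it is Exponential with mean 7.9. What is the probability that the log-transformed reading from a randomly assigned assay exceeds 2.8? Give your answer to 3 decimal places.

0.611

Conditional on each instrument, P(X > 2.8): I: 0.0784374; II: 1; III: 0.701573.
By total probability, P(X > 2.8) = 0.27·0.0784374 + 0.26·1 + 0.47·0.701573 = 0.610917.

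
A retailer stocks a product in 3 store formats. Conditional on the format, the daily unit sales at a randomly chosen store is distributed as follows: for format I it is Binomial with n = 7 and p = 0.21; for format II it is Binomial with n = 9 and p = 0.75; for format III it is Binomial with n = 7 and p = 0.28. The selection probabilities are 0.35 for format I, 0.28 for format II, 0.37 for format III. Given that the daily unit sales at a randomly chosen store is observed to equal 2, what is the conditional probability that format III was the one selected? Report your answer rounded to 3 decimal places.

Likelihoods P(X=2 | ·): I: 0.284966; II: 0.00123596; III: 0.318565.
Posterior ∝ prior × likelihood. Numerator for III: 0.37·0.318565 = 0.117869.
Normalizing constant: 0.35·0.284966 + 0.28·0.00123596 + 0.37·0.318565 = 0.217953.
P(III | observation) = 0.117869 / 0.217953 = 0.540799.

0.541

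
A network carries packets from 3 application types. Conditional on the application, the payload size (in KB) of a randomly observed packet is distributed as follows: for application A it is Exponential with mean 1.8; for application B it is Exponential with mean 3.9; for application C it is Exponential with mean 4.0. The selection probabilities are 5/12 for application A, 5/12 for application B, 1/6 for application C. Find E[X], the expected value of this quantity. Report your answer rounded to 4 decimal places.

Component means — A: 1.8; B: 3.9; C: 4.
E[X] = 0.416667·1.8 + 0.416667·3.9 + 0.166667·4 = 3.04167.

3.0417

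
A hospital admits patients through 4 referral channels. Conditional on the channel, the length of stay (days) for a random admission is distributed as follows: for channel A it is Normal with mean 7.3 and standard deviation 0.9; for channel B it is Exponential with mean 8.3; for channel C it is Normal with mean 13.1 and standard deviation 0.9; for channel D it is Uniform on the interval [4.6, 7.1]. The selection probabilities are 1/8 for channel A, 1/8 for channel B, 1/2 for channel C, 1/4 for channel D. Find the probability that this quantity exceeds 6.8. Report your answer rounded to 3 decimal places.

Conditional on each channel, P(X > 6.8): A: 0.710743; B: 0.44075; C: 1; D: 0.12.
By total probability, P(X > 6.8) = 0.125·0.710743 + 0.125·0.44075 + 0.5·1 + 0.25·0.12 = 0.673937.

0.674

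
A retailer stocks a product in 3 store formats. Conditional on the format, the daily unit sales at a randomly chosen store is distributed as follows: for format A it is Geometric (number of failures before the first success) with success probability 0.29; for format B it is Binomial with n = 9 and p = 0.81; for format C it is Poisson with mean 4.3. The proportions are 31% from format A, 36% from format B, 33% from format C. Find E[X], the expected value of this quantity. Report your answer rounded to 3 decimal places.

4.802

Component means — A: 2.44828; B: 7.29; C: 4.3.
E[X] = 0.31·2.44828 + 0.36·7.29 + 0.33·4.3 = 4.80237.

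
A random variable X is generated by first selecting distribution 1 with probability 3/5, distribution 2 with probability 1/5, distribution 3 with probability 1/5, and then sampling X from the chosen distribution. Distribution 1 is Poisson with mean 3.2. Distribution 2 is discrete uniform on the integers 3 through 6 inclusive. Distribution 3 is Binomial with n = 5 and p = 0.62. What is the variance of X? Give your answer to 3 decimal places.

Per component, 1: μ=3.2, E[X²]=13.44; 2: μ=4.5, E[X²]=21.5; 3: μ=3.1, E[X²]=10.788.
E[X] = 0.6·3.2 + 0.2·4.5 + 0.2·3.1 = 3.44.
E[X²] = 0.6·13.44 + 0.2·21.5 + 0.2·10.788 = 14.5216.
Var(X) = E[X²] − (E[X])² = 14.5216 − 11.8336 = 2.688.

2.688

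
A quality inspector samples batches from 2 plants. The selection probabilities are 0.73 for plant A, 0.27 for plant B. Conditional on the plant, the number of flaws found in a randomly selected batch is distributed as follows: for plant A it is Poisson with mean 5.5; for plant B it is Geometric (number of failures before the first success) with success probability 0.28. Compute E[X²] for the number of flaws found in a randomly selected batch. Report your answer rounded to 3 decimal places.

30.362

For each component E[X²] = Var + (mean)², giving A: 35.75; B: 15.7959.
Overall E[X²] = 0.73·35.75 + 0.27·15.7959 = 30.3624.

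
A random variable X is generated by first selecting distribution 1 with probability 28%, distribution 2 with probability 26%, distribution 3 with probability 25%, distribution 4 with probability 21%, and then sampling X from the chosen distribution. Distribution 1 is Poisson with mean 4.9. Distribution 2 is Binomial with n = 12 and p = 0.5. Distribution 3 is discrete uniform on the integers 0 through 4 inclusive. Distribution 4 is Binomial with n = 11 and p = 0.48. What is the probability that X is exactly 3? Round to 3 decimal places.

Conditional on each component, P(X = 3): 1: 0.146014; 2: 0.0537109; 3: 0.2; 4: 0.0975516.
By total probability, P(X = 3) = 0.28·0.146014 + 0.26·0.0537109 + 0.25·0.2 + 0.21·0.0975516 = 0.125335.

0.125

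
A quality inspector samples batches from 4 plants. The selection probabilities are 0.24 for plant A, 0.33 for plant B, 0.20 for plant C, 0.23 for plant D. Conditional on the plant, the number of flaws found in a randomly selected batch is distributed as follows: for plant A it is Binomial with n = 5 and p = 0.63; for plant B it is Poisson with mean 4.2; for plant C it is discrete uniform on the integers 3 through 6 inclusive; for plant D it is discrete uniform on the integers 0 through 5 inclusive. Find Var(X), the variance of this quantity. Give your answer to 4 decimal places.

3.1940

Per component, A: μ=3.15, E[X²]=11.088; B: μ=4.2, E[X²]=21.84; C: μ=4.5, E[X²]=21.5; D: μ=2.5, E[X²]=9.16667.
E[X] = 0.24·3.15 + 0.33·4.2 + 0.2·4.5 + 0.23·2.5 = 3.617.
E[X²] = 0.24·11.088 + 0.33·21.84 + 0.2·21.5 + 0.23·9.16667 = 16.2767.
Var(X) = E[X²] − (E[X])² = 16.2767 − 13.0827 = 3.19396.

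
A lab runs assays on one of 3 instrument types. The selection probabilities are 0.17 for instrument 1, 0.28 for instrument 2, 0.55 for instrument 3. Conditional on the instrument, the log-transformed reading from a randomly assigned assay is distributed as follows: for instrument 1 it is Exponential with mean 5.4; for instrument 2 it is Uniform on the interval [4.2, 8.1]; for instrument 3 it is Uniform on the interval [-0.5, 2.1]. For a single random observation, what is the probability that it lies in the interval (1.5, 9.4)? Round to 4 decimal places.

0.5059

Conditional on each instrument, P(1.5 < X < 9.4): 1: 0.582075; 2: 1; 3: 0.230769.
By total probability, P(1.5 < X < 9.4) = 0.17·0.582075 + 0.28·1 + 0.55·0.230769 = 0.505876.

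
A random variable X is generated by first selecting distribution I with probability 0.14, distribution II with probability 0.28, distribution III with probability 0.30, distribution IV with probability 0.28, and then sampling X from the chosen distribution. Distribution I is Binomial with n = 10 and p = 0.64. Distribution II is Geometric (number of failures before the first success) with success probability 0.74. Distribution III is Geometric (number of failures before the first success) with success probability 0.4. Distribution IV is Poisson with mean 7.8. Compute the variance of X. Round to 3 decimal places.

14.079

Per component, I: μ=6.4, E[X²]=43.264; II: μ=0.351351, E[X²]=0.598247; III: μ=1.5, E[X²]=6; IV: μ=7.8, E[X²]=68.64.
E[X] = 0.14·6.4 + 0.28·0.351351 + 0.3·1.5 + 0.28·7.8 = 3.62838.
E[X²] = 0.14·43.264 + 0.28·0.598247 + 0.3·6 + 0.28·68.64 = 27.2437.
Var(X) = E[X²] − (E[X])² = 27.2437 − 13.1651 = 14.0785.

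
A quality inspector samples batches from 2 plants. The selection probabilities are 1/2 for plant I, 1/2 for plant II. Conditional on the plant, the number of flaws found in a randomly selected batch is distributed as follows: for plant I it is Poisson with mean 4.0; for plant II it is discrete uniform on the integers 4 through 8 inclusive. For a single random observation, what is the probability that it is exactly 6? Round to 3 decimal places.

Conditional on each plant, P(X = 6): I: 0.104196; II: 0.2.
By total probability, P(X = 6) = 0.5·0.104196 + 0.5·0.2 = 0.152098.

0.152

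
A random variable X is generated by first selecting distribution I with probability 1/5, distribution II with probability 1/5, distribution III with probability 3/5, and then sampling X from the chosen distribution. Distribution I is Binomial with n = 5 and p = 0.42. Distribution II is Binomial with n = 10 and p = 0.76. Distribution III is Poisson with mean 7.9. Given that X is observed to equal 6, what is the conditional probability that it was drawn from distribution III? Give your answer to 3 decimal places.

Likelihoods P(X=6 | ·): I: 0; II: 0.13426; III: 0.125171.
Posterior ∝ prior × likelihood. Numerator for III: 0.6·0.125171 = 0.0751026.
Normalizing constant: 0.2·0 + 0.2·0.13426 + 0.6·0.125171 = 0.101955.
P(III | observation) = 0.0751026 / 0.101955 = 0.736628.

0.737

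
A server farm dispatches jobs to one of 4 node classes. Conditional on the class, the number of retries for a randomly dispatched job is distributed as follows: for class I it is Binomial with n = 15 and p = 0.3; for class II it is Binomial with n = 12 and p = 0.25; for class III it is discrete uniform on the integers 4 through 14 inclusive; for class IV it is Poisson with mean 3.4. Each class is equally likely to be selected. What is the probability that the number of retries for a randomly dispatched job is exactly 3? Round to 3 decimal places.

0.162

Conditional on each class, P(X = 3): I: 0.17004; II: 0.258104; III: 0; IV: 0.218617.
By total probability, P(X = 3) = 0.25·0.17004 + 0.25·0.258104 + 0.25·0 + 0.25·0.218617 = 0.16169.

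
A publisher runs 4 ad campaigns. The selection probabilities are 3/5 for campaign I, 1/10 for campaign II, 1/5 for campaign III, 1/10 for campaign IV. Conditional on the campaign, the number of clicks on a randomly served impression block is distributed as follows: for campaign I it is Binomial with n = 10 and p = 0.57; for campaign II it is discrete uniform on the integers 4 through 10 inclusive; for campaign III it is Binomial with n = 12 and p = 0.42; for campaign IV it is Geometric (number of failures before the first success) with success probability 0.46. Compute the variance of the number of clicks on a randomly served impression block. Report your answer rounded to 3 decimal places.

Per component, I: μ=5.7, E[X²]=34.941; II: μ=7, E[X²]=53; III: μ=5.04, E[X²]=28.3248; IV: μ=1.17391, E[X²]=3.93006.
E[X] = 0.6·5.7 + 0.1·7 + 0.2·5.04 + 0.1·1.17391 = 5.24539.
E[X²] = 0.6·34.941 + 0.1·53 + 0.2·28.3248 + 0.1·3.93006 = 32.3226.
Var(X) = E[X²] − (E[X])² = 32.3226 − 27.5141 = 4.80844.

4.808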